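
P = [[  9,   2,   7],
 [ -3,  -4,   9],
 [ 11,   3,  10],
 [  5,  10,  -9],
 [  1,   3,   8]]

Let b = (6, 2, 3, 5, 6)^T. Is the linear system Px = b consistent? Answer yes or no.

Row reduce the augmented matrix [P | b].
R2 ← R2 + (1/3)·R1: [0, -10/3, 34/3, 4]
R3 ← R3 − (11/9)·R1: [0, 5/9, 13/9, -13/3]
R4 ← R4 − (5/9)·R1: [0, 80/9, -116/9, 5/3]
R5 ← R5 − (1/9)·R1: [0, 25/9, 65/9, 16/3]
R3 ← R3 + (1/6)·R2: [0, 0, 10/3, -11/3]
R4 ← R4 + (8/3)·R2: [0, 0, 52/3, 37/3]
R5 ← R5 + (5/6)·R2: [0, 0, 50/3, 26/3]
R4 ← R4 − (26/5)·R3: [0, 0, 0, 157/5]
R5 ← R5 − (5)·R3: [0, 0, 0, 27]
R5 ← R5 − (135/157)·R4: [0, 0, 0, 0]
The echelon form has 4 nonzero rows; the last pivot sits in the augmented column, so rank(P) = 3 but rank([P|b]) = 4.
Since the ranks differ, the system is inconsistent.

no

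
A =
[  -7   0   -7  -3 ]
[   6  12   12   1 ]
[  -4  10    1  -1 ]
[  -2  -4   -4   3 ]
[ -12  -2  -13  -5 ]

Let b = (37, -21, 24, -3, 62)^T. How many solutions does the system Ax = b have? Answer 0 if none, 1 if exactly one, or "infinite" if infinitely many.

infinite

Row reduce the augmented matrix [A | b].
R2 ← R2 + (6/7)·R1: [0, 12, 6, -11/7, 75/7]
R3 ← R3 − (4/7)·R1: [0, 10, 5, 5/7, 20/7]
R4 ← R4 − (2/7)·R1: [0, -4, -2, 27/7, -95/7]
R5 ← R5 − (12/7)·R1: [0, -2, -1, 1/7, -10/7]
R3 ← R3 − (5/6)·R2: [0, 0, 0, 85/42, -85/14]
R4 ← R4 + (1/3)·R2: [0, 0, 0, 10/3, -10]
R5 ← R5 + (1/6)·R2: [0, 0, 0, -5/42, 5/14]
R4 ← R4 − (28/17)·R3: [0, 0, 0, 0, 0]
R5 ← R5 + (1/17)·R3: [0, 0, 0, 0, 0]
The echelon form has 3 nonzero rows, and every pivot lies in the first 4 columns, so rank(A) = rank([A|b]) = 3.
The system is consistent.
rank = 3 < 4 unknowns, so there are infinitely many solutions.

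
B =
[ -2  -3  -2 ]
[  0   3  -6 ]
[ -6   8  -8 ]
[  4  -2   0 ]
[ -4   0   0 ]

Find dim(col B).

Row reduce to echelon form.
R3 ← R3 − (3)·R1: [0, 17, -2]
R4 ← R4 + (2)·R1: [0, -8, -4]
R5 ← R5 − (2)·R1: [0, 6, 4]
R3 ← R3 − (17/3)·R2: [0, 0, 32]
R4 ← R4 + (8/3)·R2: [0, 0, -20]
R5 ← R5 − (2)·R2: [0, 0, 16]
R4 ← R4 + (5/8)·R3: [0, 0, 0]
R5 ← R5 − (1/2)·R3: [0, 0, 0]
Echelon form has 3 nonzero rows, so rank(B) = 3.
The column space has dimension equal to the rank: 3.

3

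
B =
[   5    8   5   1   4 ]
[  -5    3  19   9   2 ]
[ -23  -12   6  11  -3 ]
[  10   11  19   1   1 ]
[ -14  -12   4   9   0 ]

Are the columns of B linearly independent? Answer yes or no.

no

Row reduce B to echelon form.
R2 ← R2 + R1: [0, 11, 24, 10, 6]
R3 ← R3 + (23/5)·R1: [0, 124/5, 29, 78/5, 77/5]
R4 ← R4 − (2)·R1: [0, -5, 9, -1, -7]
R5 ← R5 + (14/5)·R1: [0, 52/5, 18, 59/5, 56/5]
R3 ← R3 − (124/55)·R2: [0, 0, -1381/55, -382/55, 103/55]
R4 ← R4 + (5/11)·R2: [0, 0, 219/11, 39/11, -47/11]
R5 ← R5 − (52/55)·R2: [0, 0, -258/55, 129/55, 304/55]
R4 ← R4 + (1095/1381)·R3: [0, 0, 0, -2709/1381, -3850/1381]
R5 ← R5 − (258/1381)·R3: [0, 0, 0, 5031/1381, 7150/1381]
R5 ← R5 + (13/7)·R4: [0, 0, 0, 0, 0]
4 pivots among 5 columns.
Only 4 < 5 pivot columns, so the columns are linearly dependent.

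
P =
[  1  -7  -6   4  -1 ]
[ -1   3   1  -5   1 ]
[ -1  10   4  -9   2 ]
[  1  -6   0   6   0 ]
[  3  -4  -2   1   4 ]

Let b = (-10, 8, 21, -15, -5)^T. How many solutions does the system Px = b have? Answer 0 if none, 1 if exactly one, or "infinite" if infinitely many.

Row reduce the augmented matrix [P | b].
R2 ← R2 + R1: [0, -4, -5, -1, 0, -2]
R3 ← R3 + R1: [0, 3, -2, -5, 1, 11]
R4 ← R4 − R1: [0, 1, 6, 2, 1, -5]
R5 ← R5 − (3)·R1: [0, 17, 16, -11, 7, 25]
R3 ← R3 + (3/4)·R2: [0, 0, -23/4, -23/4, 1, 19/2]
R4 ← R4 + (1/4)·R2: [0, 0, 19/4, 7/4, 1, -11/2]
R5 ← R5 + (17/4)·R2: [0, 0, -21/4, -61/4, 7, 33/2]
R4 ← R4 + (19/23)·R3: [0, 0, 0, -3, 42/23, 54/23]
R5 ← R5 − (21/23)·R3: [0, 0, 0, -10, 140/23, 180/23]
R5 ← R5 − (10/3)·R4: [0, 0, 0, 0, 0, 0]
The echelon form has 4 nonzero rows, and every pivot lies in the first 5 columns, so rank(P) = rank([P|b]) = 4.
The system is consistent.
rank = 4 < 5 unknowns, so there are infinitely many solutions.

infinite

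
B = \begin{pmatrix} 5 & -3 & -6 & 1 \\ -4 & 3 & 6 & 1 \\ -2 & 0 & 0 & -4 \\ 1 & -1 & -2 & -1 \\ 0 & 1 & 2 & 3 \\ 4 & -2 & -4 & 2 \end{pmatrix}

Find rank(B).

Row reduce to echelon form.
R2 ← R2 + (4/5)·R1: [0, 3/5, 6/5, 9/5]
R3 ← R3 + (2/5)·R1: [0, -6/5, -12/5, -18/5]
R4 ← R4 − (1/5)·R1: [0, -2/5, -4/5, -6/5]
R6 ← R6 − (4/5)·R1: [0, 2/5, 4/5, 6/5]
R3 ← R3 + (2)·R2: [0, 0, 0, 0]
R4 ← R4 + (2/3)·R2: [0, 0, 0, 0]
R5 ← R5 − (5/3)·R2: [0, 0, 0, 0]
R6 ← R6 − (2/3)·R2: [0, 0, 0, 0]
Echelon form has 2 nonzero rows, so rank(B) = 2.

2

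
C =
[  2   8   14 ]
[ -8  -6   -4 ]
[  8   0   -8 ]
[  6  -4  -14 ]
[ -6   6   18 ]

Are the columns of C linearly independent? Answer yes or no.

no

Row reduce C to echelon form.
R2 ← R2 + (4)·R1: [0, 26, 52]
R3 ← R3 − (4)·R1: [0, -32, -64]
R4 ← R4 − (3)·R1: [0, -28, -56]
R5 ← R5 + (3)·R1: [0, 30, 60]
R3 ← R3 + (16/13)·R2: [0, 0, 0]
R4 ← R4 + (14/13)·R2: [0, 0, 0]
R5 ← R5 − (15/13)·R2: [0, 0, 0]
2 pivots among 3 columns.
Only 2 < 3 pivot columns, so the columns are linearly dependent.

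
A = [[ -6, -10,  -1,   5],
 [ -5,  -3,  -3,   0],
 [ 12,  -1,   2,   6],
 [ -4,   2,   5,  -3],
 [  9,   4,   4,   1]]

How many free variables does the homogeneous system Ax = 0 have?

Row reduce to echelon form.
R2 ← R2 − (5/6)·R1: [0, 16/3, -13/6, -25/6]
R3 ← R3 + (2)·R1: [0, -21, 0, 16]
R4 ← R4 − (2/3)·R1: [0, 26/3, 17/3, -19/3]
R5 ← R5 + (3/2)·R1: [0, -11, 5/2, 17/2]
R3 ← R3 + (63/16)·R2: [0, 0, -273/32, -13/32]
R4 ← R4 − (13/8)·R2: [0, 0, 147/16, 7/16]
R5 ← R5 + (33/16)·R2: [0, 0, -63/32, -3/32]
R4 ← R4 + (14/13)·R3: [0, 0, 0, 0]
R5 ← R5 − (3/13)·R3: [0, 0, 0, 0]
3 nonzero rows, so rank(A) = 3.
A has 4 columns; by rank–nullity, nullity = 4 − 3 = 1.

1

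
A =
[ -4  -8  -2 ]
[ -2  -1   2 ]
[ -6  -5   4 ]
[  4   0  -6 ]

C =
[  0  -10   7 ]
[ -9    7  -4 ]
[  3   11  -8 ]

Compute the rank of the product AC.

First compute AC:
[[ 66, -38,  20],
 [ 15,  35, -26],
 [ 57,  69, -54],
 [-18, -106,  76]]
Now row reduce the product.
R2 ← R2 − (5/22)·R1: [0, 480/11, -336/11]
R3 ← R3 − (19/22)·R1: [0, 1120/11, -784/11]
R4 ← R4 + (3/11)·R1: [0, -1280/11, 896/11]
R3 ← R3 − (7/3)·R2: [0, 0, 0]
R4 ← R4 + (8/3)·R2: [0, 0, 0]
2 nonzero rows, so rank(AC) = 2.

2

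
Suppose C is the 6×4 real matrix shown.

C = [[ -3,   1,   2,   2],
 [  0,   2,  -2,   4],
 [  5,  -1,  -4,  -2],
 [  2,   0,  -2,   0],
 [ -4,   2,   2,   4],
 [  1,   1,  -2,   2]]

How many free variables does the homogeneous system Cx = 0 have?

2

Row reduce to echelon form.
R3 ← R3 + (5/3)·R1: [0, 2/3, -2/3, 4/3]
R4 ← R4 + (2/3)·R1: [0, 2/3, -2/3, 4/3]
R5 ← R5 − (4/3)·R1: [0, 2/3, -2/3, 4/3]
R6 ← R6 + (1/3)·R1: [0, 4/3, -4/3, 8/3]
R3 ← R3 − (1/3)·R2: [0, 0, 0, 0]
R4 ← R4 − (1/3)·R2: [0, 0, 0, 0]
R5 ← R5 − (1/3)·R2: [0, 0, 0, 0]
R6 ← R6 − (2/3)·R2: [0, 0, 0, 0]
2 nonzero rows, so rank(C) = 2.
C has 4 columns; by rank–nullity, nullity = 4 − 2 = 2.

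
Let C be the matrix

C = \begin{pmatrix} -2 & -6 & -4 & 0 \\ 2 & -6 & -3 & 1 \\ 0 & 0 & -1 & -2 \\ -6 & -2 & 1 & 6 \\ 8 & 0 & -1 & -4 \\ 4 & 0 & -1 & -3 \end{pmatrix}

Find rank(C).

Row reduce to echelon form.
R2 ← R2 + R1: [0, -12, -7, 1]
R4 ← R4 − (3)·R1: [0, 16, 13, 6]
R5 ← R5 + (4)·R1: [0, -24, -17, -4]
R6 ← R6 + (2)·R1: [0, -12, -9, -3]
R4 ← R4 + (4/3)·R2: [0, 0, 11/3, 22/3]
R5 ← R5 − (2)·R2: [0, 0, -3, -6]
R6 ← R6 − R2: [0, 0, -2, -4]
R4 ← R4 + (11/3)·R3: [0, 0, 0, 0]
R5 ← R5 − (3)·R3: [0, 0, 0, 0]
R6 ← R6 − (2)·R3: [0, 0, 0, 0]
Echelon form has 3 nonzero rows, so rank(C) = 3.

3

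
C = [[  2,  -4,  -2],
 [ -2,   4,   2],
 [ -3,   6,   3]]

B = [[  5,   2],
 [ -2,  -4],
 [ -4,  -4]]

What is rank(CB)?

First compute CB:
[[ 26,  28],
 [-26, -28],
 [-39, -42]]
Now row reduce the product.
R2 ← R2 + R1: [0, 0]
R3 ← R3 + (3/2)·R1: [0, 0]
1 nonzero row, so rank(CB) = 1.

1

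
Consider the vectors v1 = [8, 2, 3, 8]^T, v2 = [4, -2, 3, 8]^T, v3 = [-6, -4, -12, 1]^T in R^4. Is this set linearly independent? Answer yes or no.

Form the matrix with these vectors as rows and row reduce.
R2 ← R2 − (1/2)·R1: [0, -3, 3/2, 4]
R3 ← R3 + (3/4)·R1: [0, -5/2, -39/4, 7]
R3 ← R3 − (5/6)·R2: [0, 0, -11, 11/3]
3 nonzero rows, so the 3 vectors span a space of dimension 3.
Since 3 = 3, the vectors are linearly independent.

yes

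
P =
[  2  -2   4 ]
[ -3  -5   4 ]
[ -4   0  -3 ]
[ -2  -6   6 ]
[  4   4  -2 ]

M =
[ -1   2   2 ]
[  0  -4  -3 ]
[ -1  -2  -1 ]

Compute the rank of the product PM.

2

First compute PM:
[[ -6,   4,   6],
 [ -1,   6,   5],
 [  7,  -2,  -5],
 [ -4,   8,   8],
 [ -2,  -4,  -2]]
Now row reduce the product.
R2 ← R2 − (1/6)·R1: [0, 16/3, 4]
R3 ← R3 + (7/6)·R1: [0, 8/3, 2]
R4 ← R4 − (2/3)·R1: [0, 16/3, 4]
R5 ← R5 − (1/3)·R1: [0, -16/3, -4]
R3 ← R3 − (1/2)·R2: [0, 0, 0]
R4 ← R4 − R2: [0, 0, 0]
R5 ← R5 + R2: [0, 0, 0]
2 nonzero rows, so rank(PM) = 2.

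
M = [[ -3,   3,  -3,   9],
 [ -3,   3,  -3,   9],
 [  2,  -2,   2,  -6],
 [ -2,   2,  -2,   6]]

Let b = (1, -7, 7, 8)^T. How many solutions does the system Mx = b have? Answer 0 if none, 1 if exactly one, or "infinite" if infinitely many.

Row reduce the augmented matrix [M | b].
R2 ← R2 − R1: [0, 0, 0, 0, -8]
R3 ← R3 + (2/3)·R1: [0, 0, 0, 0, 23/3]
R4 ← R4 − (2/3)·R1: [0, 0, 0, 0, 22/3]
R3 ← R3 + (23/24)·R2: [0, 0, 0, 0, 0]
R4 ← R4 + (11/12)·R2: [0, 0, 0, 0, 0]
The echelon form has 2 nonzero rows; the last pivot sits in the augmented column, so rank(M) = 1 but rank([M|b]) = 2.
Since the ranks differ, the system is inconsistent.
It has no solutions.

0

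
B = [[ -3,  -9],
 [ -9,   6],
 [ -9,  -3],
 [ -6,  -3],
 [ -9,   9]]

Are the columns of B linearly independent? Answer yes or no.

Row reduce B to echelon form.
R2 ← R2 − (3)·R1: [0, 33]
R3 ← R3 − (3)·R1: [0, 24]
R4 ← R4 − (2)·R1: [0, 15]
R5 ← R5 − (3)·R1: [0, 36]
R3 ← R3 − (8/11)·R2: [0, 0]
R4 ← R4 − (5/11)·R2: [0, 0]
R5 ← R5 − (12/11)·R2: [0, 0]
2 pivots among 2 columns.
Every column is a pivot column, so the columns are linearly independent.

yes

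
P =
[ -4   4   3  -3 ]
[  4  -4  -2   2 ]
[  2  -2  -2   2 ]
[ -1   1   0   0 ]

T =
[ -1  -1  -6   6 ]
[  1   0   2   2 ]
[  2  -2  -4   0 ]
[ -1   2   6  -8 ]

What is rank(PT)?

2

First compute PT:
[[ 17,  -8,   2,   8],
 [-14,   4, -12,   0],
 [-10,   6,   4,  -8],
 [  2,   1,   8,  -4]]
Now row reduce the product.
R2 ← R2 + (14/17)·R1: [0, -44/17, -176/17, 112/17]
R3 ← R3 + (10/17)·R1: [0, 22/17, 88/17, -56/17]
R4 ← R4 − (2/17)·R1: [0, 33/17, 132/17, -84/17]
R3 ← R3 + (1/2)·R2: [0, 0, 0, 0]
R4 ← R4 + (3/4)·R2: [0, 0, 0, 0]
2 nonzero rows, so rank(PT) = 2.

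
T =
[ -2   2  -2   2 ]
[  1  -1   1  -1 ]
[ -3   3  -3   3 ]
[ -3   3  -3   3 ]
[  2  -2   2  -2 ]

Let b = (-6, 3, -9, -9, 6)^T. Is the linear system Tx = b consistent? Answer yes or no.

Row reduce the augmented matrix [T | b].
R2 ← R2 + (1/2)·R1: [0, 0, 0, 0, 0]
R3 ← R3 − (3/2)·R1: [0, 0, 0, 0, 0]
R4 ← R4 − (3/2)·R1: [0, 0, 0, 0, 0]
R5 ← R5 + R1: [0, 0, 0, 0, 0]
The echelon form has 1 nonzero rows, and every pivot lies in the first 4 columns, so rank(T) = rank([T|b]) = 1.
The system is consistent.

yes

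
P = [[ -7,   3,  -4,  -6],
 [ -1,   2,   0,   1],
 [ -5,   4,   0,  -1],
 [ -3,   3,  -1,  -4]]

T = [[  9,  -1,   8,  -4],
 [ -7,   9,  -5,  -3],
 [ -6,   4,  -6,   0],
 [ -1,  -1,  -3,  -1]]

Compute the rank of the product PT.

4

First compute PT:
[[-54,  24, -29,  25],
 [-24,  18, -21,  -3],
 [-72,  42, -57,   9],
 [-38,  30, -21,   7]]
Now row reduce the product.
R2 ← R2 − (4/9)·R1: [0, 22/3, -73/9, -127/9]
R3 ← R3 − (4/3)·R1: [0, 10, -55/3, -73/3]
R4 ← R4 − (19/27)·R1: [0, 118/9, -16/27, -286/27]
R3 ← R3 − (15/11)·R2: [0, 0, -80/11, -56/11]
R4 ← R4 − (59/33)·R2: [0, 0, 153/11, 161/11]
R4 ← R4 + (153/80)·R3: [0, 0, 0, 49/10]
4 nonzero rows, so rank(PT) = 4.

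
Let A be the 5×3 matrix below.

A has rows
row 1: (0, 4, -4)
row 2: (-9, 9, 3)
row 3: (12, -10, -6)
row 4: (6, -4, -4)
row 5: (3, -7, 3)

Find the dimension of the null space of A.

1

Row reduce to echelon form.
Swap R1 ↔ R2
R3 ← R3 + (4/3)·R1: [0, 2, -2]
R4 ← R4 + (2/3)·R1: [0, 2, -2]
R5 ← R5 + (1/3)·R1: [0, -4, 4]
R3 ← R3 − (1/2)·R2: [0, 0, 0]
R4 ← R4 − (1/2)·R2: [0, 0, 0]
R5 ← R5 + R2: [0, 0, 0]
2 nonzero rows, so rank(A) = 2.
A has 3 columns; by rank–nullity, nullity = 3 − 2 = 1.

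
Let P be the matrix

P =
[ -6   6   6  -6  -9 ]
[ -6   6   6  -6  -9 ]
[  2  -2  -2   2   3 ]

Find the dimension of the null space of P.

Row reduce to echelon form.
R2 ← R2 − R1: [0, 0, 0, 0, 0]
R3 ← R3 + (1/3)·R1: [0, 0, 0, 0, 0]
1 nonzero row, so rank(P) = 1.
P has 5 columns; by rank–nullity, nullity = 5 − 1 = 4.

4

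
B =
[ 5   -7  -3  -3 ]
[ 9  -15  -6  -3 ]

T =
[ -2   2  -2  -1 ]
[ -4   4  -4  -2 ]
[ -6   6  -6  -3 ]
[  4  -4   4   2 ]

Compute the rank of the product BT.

1

First compute BT:
[[ 24, -24,  24,  12],
 [ 66, -66,  66,  33]]
Now row reduce the product.
R2 ← R2 − (11/4)·R1: [0, 0, 0, 0]
1 nonzero row, so rank(BT) = 1.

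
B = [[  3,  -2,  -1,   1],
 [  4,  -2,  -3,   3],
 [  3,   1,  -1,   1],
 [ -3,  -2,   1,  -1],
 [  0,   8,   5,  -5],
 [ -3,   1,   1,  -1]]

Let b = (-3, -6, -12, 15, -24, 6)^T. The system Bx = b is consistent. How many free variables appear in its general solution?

Row reduce the augmented matrix [B | b].
R2 ← R2 − (4/3)·R1: [0, 2/3, -5/3, 5/3, -2]
R3 ← R3 − R1: [0, 3, 0, 0, -9]
R4 ← R4 + R1: [0, -4, 0, 0, 12]
R6 ← R6 + R1: [0, -1, 0, 0, 3]
R3 ← R3 − (9/2)·R2: [0, 0, 15/2, -15/2, 0]
R4 ← R4 + (6)·R2: [0, 0, -10, 10, 0]
R5 ← R5 − (12)·R2: [0, 0, 25, -25, 0]
R6 ← R6 + (3/2)·R2: [0, 0, -5/2, 5/2, 0]
R4 ← R4 + (4/3)·R3: [0, 0, 0, 0, 0]
R5 ← R5 − (10/3)·R3: [0, 0, 0, 0, 0]
R6 ← R6 + (1/3)·R3: [0, 0, 0, 0, 0]
The echelon form has 3 nonzero rows, and every pivot lies in the first 4 columns, so rank(B) = rank([B|b]) = 3.
The system is consistent.
Free variables = (unknowns) − (rank) = 4 − 3 = 1.

1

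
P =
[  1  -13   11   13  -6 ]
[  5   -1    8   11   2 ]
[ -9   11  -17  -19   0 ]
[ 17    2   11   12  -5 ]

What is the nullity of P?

Row reduce to echelon form.
R2 ← R2 − (5)·R1: [0, 64, -47, -54, 32]
R3 ← R3 + (9)·R1: [0, -106, 82, 98, -54]
R4 ← R4 − (17)·R1: [0, 223, -176, -209, 97]
R3 ← R3 + (53/32)·R2: [0, 0, 133/32, 137/16, -1]
R4 ← R4 − (223/64)·R2: [0, 0, -783/64, -667/32, -29/2]
R4 ← R4 + (783/266)·R3: [0, 0, 0, 580/133, -2320/133]
4 nonzero rows, so rank(P) = 4.
P has 5 columns; by rank–nullity, nullity = 5 − 4 = 1.

1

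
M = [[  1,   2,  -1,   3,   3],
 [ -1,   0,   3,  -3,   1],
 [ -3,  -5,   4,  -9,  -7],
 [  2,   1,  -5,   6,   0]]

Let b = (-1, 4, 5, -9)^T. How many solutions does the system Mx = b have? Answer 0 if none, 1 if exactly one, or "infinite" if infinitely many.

0

Row reduce the augmented matrix [M | b].
R2 ← R2 + R1: [0, 2, 2, 0, 4, 3]
R3 ← R3 + (3)·R1: [0, 1, 1, 0, 2, 2]
R4 ← R4 − (2)·R1: [0, -3, -3, 0, -6, -7]
R3 ← R3 − (1/2)·R2: [0, 0, 0, 0, 0, 1/2]
R4 ← R4 + (3/2)·R2: [0, 0, 0, 0, 0, -5/2]
R4 ← R4 + (5)·R3: [0, 0, 0, 0, 0, 0]
The echelon form has 3 nonzero rows; the last pivot sits in the augmented column, so rank(M) = 2 but rank([M|b]) = 3.
Since the ranks differ, the system is inconsistent.
It has no solutions.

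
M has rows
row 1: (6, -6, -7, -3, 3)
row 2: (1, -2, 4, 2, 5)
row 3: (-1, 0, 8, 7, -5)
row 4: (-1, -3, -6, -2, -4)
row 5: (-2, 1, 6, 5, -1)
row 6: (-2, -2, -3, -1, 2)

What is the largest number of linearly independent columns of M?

5

Row reduce to echelon form.
R2 ← R2 − (1/6)·R1: [0, -1, 31/6, 5/2, 9/2]
R3 ← R3 + (1/6)·R1: [0, -1, 41/6, 13/2, -9/2]
R4 ← R4 + (1/6)·R1: [0, -4, -43/6, -5/2, -7/2]
R5 ← R5 + (1/3)·R1: [0, -1, 11/3, 4, 0]
R6 ← R6 + (1/3)·R1: [0, -4, -16/3, -2, 3]
R3 ← R3 − R2: [0, 0, 5/3, 4, -9]
R4 ← R4 − (4)·R2: [0, 0, -167/6, -25/2, -43/2]
R5 ← R5 − R2: [0, 0, -3/2, 3/2, -9/2]
R6 ← R6 − (4)·R2: [0, 0, -26, -12, -15]
R4 ← R4 + (167/10)·R3: [0, 0, 0, 543/10, -859/5]
R5 ← R5 + (9/10)·R3: [0, 0, 0, 51/10, -63/5]
R6 ← R6 + (78/5)·R3: [0, 0, 0, 252/5, -777/5]
R5 ← R5 − (17/181)·R4: [0, 0, 0, 0, 640/181]
R6 ← R6 − (168/181)·R4: [0, 0, 0, 0, 735/181]
R6 ← R6 − (147/128)·R5: [0, 0, 0, 0, 0]
Echelon form has 5 nonzero rows, so rank(M) = 5.
The rank gives the maximum number of linearly independent columns: 5.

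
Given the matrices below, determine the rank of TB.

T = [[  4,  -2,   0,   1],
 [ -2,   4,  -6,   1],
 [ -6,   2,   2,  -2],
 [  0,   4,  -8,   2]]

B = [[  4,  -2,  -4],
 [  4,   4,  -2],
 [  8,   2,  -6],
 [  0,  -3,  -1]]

2

First compute TB:
[[  8, -19, -13],
 [-40,   5,  35],
 [  0,  30,  10],
 [-48,  -6,  38]]
Now row reduce the product.
R2 ← R2 + (5)·R1: [0, -90, -30]
R4 ← R4 + (6)·R1: [0, -120, -40]
R3 ← R3 + (1/3)·R2: [0, 0, 0]
R4 ← R4 − (4/3)·R2: [0, 0, 0]
2 nonzero rows, so rank(TB) = 2.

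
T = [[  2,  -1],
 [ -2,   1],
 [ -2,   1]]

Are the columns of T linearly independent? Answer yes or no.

Row reduce T to echelon form.
R2 ← R2 + R1: [0, 0]
R3 ← R3 + R1: [0, 0]
1 pivot among 2 columns.
Only 1 < 2 pivot columns, so the columns are linearly dependent.

no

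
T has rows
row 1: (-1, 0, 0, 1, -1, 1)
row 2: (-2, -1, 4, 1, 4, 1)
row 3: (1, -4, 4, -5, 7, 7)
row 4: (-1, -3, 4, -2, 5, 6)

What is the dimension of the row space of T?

3

Row reduce to echelon form.
R2 ← R2 − (2)·R1: [0, -1, 4, -1, 6, -1]
R3 ← R3 + R1: [0, -4, 4, -4, 6, 8]
R4 ← R4 − R1: [0, -3, 4, -3, 6, 5]
R3 ← R3 − (4)·R2: [0, 0, -12, 0, -18, 12]
R4 ← R4 − (3)·R2: [0, 0, -8, 0, -12, 8]
R4 ← R4 − (2/3)·R3: [0, 0, 0, 0, 0, 0]
Echelon form has 3 nonzero rows, so rank(T) = 3.
The row space has dimension equal to the rank: 3.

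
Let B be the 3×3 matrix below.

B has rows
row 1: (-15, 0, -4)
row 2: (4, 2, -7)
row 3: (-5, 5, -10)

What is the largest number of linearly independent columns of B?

Row reduce to echelon form.
R2 ← R2 + (4/15)·R1: [0, 2, -121/15]
R3 ← R3 − (1/3)·R1: [0, 5, -26/3]
R3 ← R3 − (5/2)·R2: [0, 0, 23/2]
Echelon form has 3 nonzero rows, so rank(B) = 3.
The rank gives the maximum number of linearly independent columns: 3.

3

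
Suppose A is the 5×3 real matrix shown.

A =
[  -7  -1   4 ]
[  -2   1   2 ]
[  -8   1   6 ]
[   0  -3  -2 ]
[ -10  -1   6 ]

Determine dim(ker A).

1

Row reduce to echelon form.
R2 ← R2 − (2/7)·R1: [0, 9/7, 6/7]
R3 ← R3 − (8/7)·R1: [0, 15/7, 10/7]
R5 ← R5 − (10/7)·R1: [0, 3/7, 2/7]
R3 ← R3 − (5/3)·R2: [0, 0, 0]
R4 ← R4 + (7/3)·R2: [0, 0, 0]
R5 ← R5 − (1/3)·R2: [0, 0, 0]
2 nonzero rows, so rank(A) = 2.
A has 3 columns; by rank–nullity, nullity = 3 − 2 = 1.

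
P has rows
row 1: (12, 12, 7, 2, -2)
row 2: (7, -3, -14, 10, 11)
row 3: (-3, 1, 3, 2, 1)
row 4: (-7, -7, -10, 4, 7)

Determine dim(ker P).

Row reduce to echelon form.
R2 ← R2 − (7/12)·R1: [0, -10, -217/12, 53/6, 73/6]
R3 ← R3 + (1/4)·R1: [0, 4, 19/4, 5/2, 1/2]
R4 ← R4 + (7/12)·R1: [0, 0, -71/12, 31/6, 35/6]
R3 ← R3 + (2/5)·R2: [0, 0, -149/60, 181/30, 161/30]
R4 ← R4 − (355/149)·R3: [0, 0, 0, -1372/149, -1036/149]
4 nonzero rows, so rank(P) = 4.
P has 5 columns; by rank–nullity, nullity = 5 − 4 = 1.

1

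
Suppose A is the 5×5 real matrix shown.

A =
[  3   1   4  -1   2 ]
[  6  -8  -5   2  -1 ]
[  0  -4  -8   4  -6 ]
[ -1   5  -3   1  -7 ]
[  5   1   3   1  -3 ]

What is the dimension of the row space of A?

Row reduce to echelon form.
R2 ← R2 − (2)·R1: [0, -10, -13, 4, -5]
R4 ← R4 + (1/3)·R1: [0, 16/3, -5/3, 2/3, -19/3]
R5 ← R5 − (5/3)·R1: [0, -2/3, -11/3, 8/3, -19/3]
R3 ← R3 − (2/5)·R2: [0, 0, -14/5, 12/5, -4]
R4 ← R4 + (8/15)·R2: [0, 0, -43/5, 14/5, -9]
R5 ← R5 − (1/15)·R2: [0, 0, -14/5, 12/5, -6]
R4 ← R4 − (43/14)·R3: [0, 0, 0, -32/7, 23/7]
R5 ← R5 − R3: [0, 0, 0, 0, -2]
Echelon form has 5 nonzero rows, so rank(A) = 5.
The row space has dimension equal to the rank: 5.

5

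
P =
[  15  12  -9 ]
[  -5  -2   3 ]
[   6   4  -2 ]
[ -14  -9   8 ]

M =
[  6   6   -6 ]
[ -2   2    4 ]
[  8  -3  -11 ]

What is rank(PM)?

3

First compute PM:
[[ -6, 141,  57],
 [ -2, -43, -11],
 [ 12,  50,   2],
 [ -2, -126, -40]]
Now row reduce the product.
R2 ← R2 − (1/3)·R1: [0, -90, -30]
R3 ← R3 + (2)·R1: [0, 332, 116]
R4 ← R4 − (1/3)·R1: [0, -173, -59]
R3 ← R3 + (166/45)·R2: [0, 0, 16/3]
R4 ← R4 − (173/90)·R2: [0, 0, -4/3]
R4 ← R4 + (1/4)·R3: [0, 0, 0]
3 nonzero rows, so rank(PM) = 3.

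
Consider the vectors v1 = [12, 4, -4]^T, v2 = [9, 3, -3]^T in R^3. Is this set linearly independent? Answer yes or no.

Form the matrix with these vectors as rows and row reduce.
R2 ← R2 − (3/4)·R1: [0, 0, 0]
1 nonzero row, so the 2 vectors span a space of dimension 1.
Since 1 < 2, the vectors are linearly dependent.

no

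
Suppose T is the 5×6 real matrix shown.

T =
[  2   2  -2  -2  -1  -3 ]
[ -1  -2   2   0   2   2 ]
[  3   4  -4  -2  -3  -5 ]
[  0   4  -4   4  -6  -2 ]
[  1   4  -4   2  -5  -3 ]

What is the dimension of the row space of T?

Row reduce to echelon form.
R2 ← R2 + (1/2)·R1: [0, -1, 1, -1, 3/2, 1/2]
R3 ← R3 − (3/2)·R1: [0, 1, -1, 1, -3/2, -1/2]
R5 ← R5 − (1/2)·R1: [0, 3, -3, 3, -9/2, -3/2]
R3 ← R3 + R2: [0, 0, 0, 0, 0, 0]
R4 ← R4 + (4)·R2: [0, 0, 0, 0, 0, 0]
R5 ← R5 + (3)·R2: [0, 0, 0, 0, 0, 0]
Echelon form has 2 nonzero rows, so rank(T) = 2.
The row space has dimension equal to the rank: 2.

2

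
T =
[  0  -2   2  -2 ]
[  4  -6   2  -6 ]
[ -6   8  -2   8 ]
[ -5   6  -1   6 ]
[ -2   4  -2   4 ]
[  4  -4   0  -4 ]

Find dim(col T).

2

Row reduce to echelon form.
Swap R1 ↔ R2
R3 ← R3 + (3/2)·R1: [0, -1, 1, -1]
R4 ← R4 + (5/4)·R1: [0, -3/2, 3/2, -3/2]
R5 ← R5 + (1/2)·R1: [0, 1, -1, 1]
R6 ← R6 − R1: [0, 2, -2, 2]
R3 ← R3 − (1/2)·R2: [0, 0, 0, 0]
R4 ← R4 − (3/4)·R2: [0, 0, 0, 0]
R5 ← R5 + (1/2)·R2: [0, 0, 0, 0]
R6 ← R6 + R2: [0, 0, 0, 0]
Echelon form has 2 nonzero rows, so rank(T) = 2.
The column space has dimension equal to the rank: 2.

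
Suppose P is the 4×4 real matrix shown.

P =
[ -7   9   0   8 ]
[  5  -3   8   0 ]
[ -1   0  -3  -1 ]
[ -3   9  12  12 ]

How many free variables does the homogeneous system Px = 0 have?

2

Row reduce to echelon form.
R2 ← R2 + (5/7)·R1: [0, 24/7, 8, 40/7]
R3 ← R3 − (1/7)·R1: [0, -9/7, -3, -15/7]
R4 ← R4 − (3/7)·R1: [0, 36/7, 12, 60/7]
R3 ← R3 + (3/8)·R2: [0, 0, 0, 0]
R4 ← R4 − (3/2)·R2: [0, 0, 0, 0]
2 nonzero rows, so rank(P) = 2.
P has 4 columns; by rank–nullity, nullity = 4 − 2 = 2.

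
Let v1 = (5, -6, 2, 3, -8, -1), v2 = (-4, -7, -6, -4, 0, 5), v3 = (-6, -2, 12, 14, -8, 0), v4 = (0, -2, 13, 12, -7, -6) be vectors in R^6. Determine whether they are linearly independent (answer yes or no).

Form the matrix with these vectors as rows and row reduce.
R2 ← R2 + (4/5)·R1: [0, -59/5, -22/5, -8/5, -32/5, 21/5]
R3 ← R3 + (6/5)·R1: [0, -46/5, 72/5, 88/5, -88/5, -6/5]
R3 ← R3 − (46/59)·R2: [0, 0, 1052/59, 1112/59, -744/59, -264/59]
R4 ← R4 − (10/59)·R2: [0, 0, 811/59, 724/59, -349/59, -396/59]
R4 ← R4 − (811/1052)·R3: [0, 0, 0, -594/263, 1001/263, -858/263]
4 nonzero rows, so the 4 vectors span a space of dimension 4.
Since 4 = 4, the vectors are linearly independent.

yes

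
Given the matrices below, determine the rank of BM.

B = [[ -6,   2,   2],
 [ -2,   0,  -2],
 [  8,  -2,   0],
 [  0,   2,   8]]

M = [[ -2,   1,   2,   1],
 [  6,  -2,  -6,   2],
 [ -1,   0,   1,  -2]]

2

First compute BM:
[[ 22, -10, -22,  -6],
 [  6,  -2,  -6,   2],
 [-28,  12,  28,   4],
 [  4,  -4,  -4, -12]]
Now row reduce the product.
R2 ← R2 − (3/11)·R1: [0, 8/11, 0, 40/11]
R3 ← R3 + (14/11)·R1: [0, -8/11, 0, -40/11]
R4 ← R4 − (2/11)·R1: [0, -24/11, 0, -120/11]
R3 ← R3 + R2: [0, 0, 0, 0]
R4 ← R4 + (3)·R2: [0, 0, 0, 0]
2 nonzero rows, so rank(BM) = 2.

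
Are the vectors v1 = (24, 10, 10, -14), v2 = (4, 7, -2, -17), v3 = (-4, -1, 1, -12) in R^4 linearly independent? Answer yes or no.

yes

Form the matrix with these vectors as rows and row reduce.
R2 ← R2 − (1/6)·R1: [0, 16/3, -11/3, -44/3]
R3 ← R3 + (1/6)·R1: [0, 2/3, 8/3, -43/3]
R3 ← R3 − (1/8)·R2: [0, 0, 25/8, -25/2]
3 nonzero rows, so the 3 vectors span a space of dimension 3.
Since 3 = 3, the vectors are linearly independent.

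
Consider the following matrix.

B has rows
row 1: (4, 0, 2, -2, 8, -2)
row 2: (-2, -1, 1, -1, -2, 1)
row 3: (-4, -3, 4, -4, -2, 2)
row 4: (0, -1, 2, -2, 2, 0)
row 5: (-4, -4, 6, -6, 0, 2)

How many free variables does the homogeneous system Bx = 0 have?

4

Row reduce to echelon form.
R2 ← R2 + (1/2)·R1: [0, -1, 2, -2, 2, 0]
R3 ← R3 + R1: [0, -3, 6, -6, 6, 0]
R5 ← R5 + R1: [0, -4, 8, -8, 8, 0]
R3 ← R3 − (3)·R2: [0, 0, 0, 0, 0, 0]
R4 ← R4 − R2: [0, 0, 0, 0, 0, 0]
R5 ← R5 − (4)·R2: [0, 0, 0, 0, 0, 0]
2 nonzero rows, so rank(B) = 2.
B has 6 columns; by rank–nullity, nullity = 6 − 2 = 4.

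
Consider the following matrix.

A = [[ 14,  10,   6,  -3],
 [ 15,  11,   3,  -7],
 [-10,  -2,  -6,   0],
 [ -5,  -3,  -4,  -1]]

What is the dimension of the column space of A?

Row reduce to echelon form.
R2 ← R2 − (15/14)·R1: [0, 2/7, -24/7, -53/14]
R3 ← R3 + (5/7)·R1: [0, 36/7, -12/7, -15/7]
R4 ← R4 + (5/14)·R1: [0, 4/7, -13/7, -29/14]
R3 ← R3 − (18)·R2: [0, 0, 60, 66]
R4 ← R4 − (2)·R2: [0, 0, 5, 11/2]
R4 ← R4 − (1/12)·R3: [0, 0, 0, 0]
Echelon form has 3 nonzero rows, so rank(A) = 3.
The column space has dimension equal to the rank: 3.

3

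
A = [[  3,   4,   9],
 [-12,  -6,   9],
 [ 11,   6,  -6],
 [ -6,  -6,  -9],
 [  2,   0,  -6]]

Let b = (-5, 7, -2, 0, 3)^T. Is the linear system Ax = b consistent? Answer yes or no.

no

Row reduce the augmented matrix [A | b].
R2 ← R2 + (4)·R1: [0, 10, 45, -13]
R3 ← R3 − (11/3)·R1: [0, -26/3, -39, 49/3]
R4 ← R4 + (2)·R1: [0, 2, 9, -10]
R5 ← R5 − (2/3)·R1: [0, -8/3, -12, 19/3]
R3 ← R3 + (13/15)·R2: [0, 0, 0, 76/15]
R4 ← R4 − (1/5)·R2: [0, 0, 0, -37/5]
R5 ← R5 + (4/15)·R2: [0, 0, 0, 43/15]
R4 ← R4 + (111/76)·R3: [0, 0, 0, 0]
R5 ← R5 − (43/76)·R3: [0, 0, 0, 0]
The echelon form has 3 nonzero rows; the last pivot sits in the augmented column, so rank(A) = 2 but rank([A|b]) = 3.
Since the ranks differ, the system is inconsistent.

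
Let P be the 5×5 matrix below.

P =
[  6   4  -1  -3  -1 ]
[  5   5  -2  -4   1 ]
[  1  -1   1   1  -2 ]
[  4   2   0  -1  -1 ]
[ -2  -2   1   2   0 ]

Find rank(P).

Row reduce to echelon form.
R2 ← R2 − (5/6)·R1: [0, 5/3, -7/6, -3/2, 11/6]
R3 ← R3 − (1/6)·R1: [0, -5/3, 7/6, 3/2, -11/6]
R4 ← R4 − (2/3)·R1: [0, -2/3, 2/3, 1, -1/3]
R5 ← R5 + (1/3)·R1: [0, -2/3, 2/3, 1, -1/3]
R3 ← R3 + R2: [0, 0, 0, 0, 0]
R4 ← R4 + (2/5)·R2: [0, 0, 1/5, 2/5, 2/5]
R5 ← R5 + (2/5)·R2: [0, 0, 1/5, 2/5, 2/5]
Swap R3 ↔ R4
R5 ← R5 − R3: [0, 0, 0, 0, 0]
Echelon form has 3 nonzero rows, so rank(P) = 3.

3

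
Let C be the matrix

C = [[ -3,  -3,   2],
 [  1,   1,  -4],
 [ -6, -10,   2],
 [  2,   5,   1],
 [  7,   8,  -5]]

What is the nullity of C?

Row reduce to echelon form.
R2 ← R2 + (1/3)·R1: [0, 0, -10/3]
R3 ← R3 − (2)·R1: [0, -4, -2]
R4 ← R4 + (2/3)·R1: [0, 3, 7/3]
R5 ← R5 + (7/3)·R1: [0, 1, -1/3]
Swap R2 ↔ R3
R4 ← R4 + (3/4)·R2: [0, 0, 5/6]
R5 ← R5 + (1/4)·R2: [0, 0, -5/6]
R4 ← R4 + (1/4)·R3: [0, 0, 0]
R5 ← R5 − (1/4)·R3: [0, 0, 0]
3 nonzero rows, so rank(C) = 3.
C has 3 columns; by rank–nullity, nullity = 3 − 3 = 0.

0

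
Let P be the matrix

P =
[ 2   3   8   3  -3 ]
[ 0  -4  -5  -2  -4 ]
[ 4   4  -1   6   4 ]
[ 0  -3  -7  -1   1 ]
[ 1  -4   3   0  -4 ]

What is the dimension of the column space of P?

4

Row reduce to echelon form.
R3 ← R3 − (2)·R1: [0, -2, -17, 0, 10]
R5 ← R5 − (1/2)·R1: [0, -11/2, -1, -3/2, -5/2]
R3 ← R3 − (1/2)·R2: [0, 0, -29/2, 1, 12]
R4 ← R4 − (3/4)·R2: [0, 0, -13/4, 1/2, 4]
R5 ← R5 − (11/8)·R2: [0, 0, 47/8, 5/4, 3]
R4 ← R4 − (13/58)·R3: [0, 0, 0, 8/29, 38/29]
R5 ← R5 + (47/116)·R3: [0, 0, 0, 48/29, 228/29]
R5 ← R5 − (6)·R4: [0, 0, 0, 0, 0]
Echelon form has 4 nonzero rows, so rank(P) = 4.
The column space has dimension equal to the rank: 4.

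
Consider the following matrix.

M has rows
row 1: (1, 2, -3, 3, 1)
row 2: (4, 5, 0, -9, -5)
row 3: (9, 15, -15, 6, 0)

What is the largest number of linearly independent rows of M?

Row reduce to echelon form.
R2 ← R2 − (4)·R1: [0, -3, 12, -21, -9]
R3 ← R3 − (9)·R1: [0, -3, 12, -21, -9]
R3 ← R3 − R2: [0, 0, 0, 0, 0]
Echelon form has 2 nonzero rows, so rank(M) = 2.
The rank gives the maximum number of linearly independent rows: 2.

2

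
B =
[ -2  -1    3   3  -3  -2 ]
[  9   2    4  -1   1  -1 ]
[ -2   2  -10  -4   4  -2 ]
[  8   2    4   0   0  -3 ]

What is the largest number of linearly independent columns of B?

Row reduce to echelon form.
R2 ← R2 + (9/2)·R1: [0, -5/2, 35/2, 25/2, -25/2, -10]
R3 ← R3 − R1: [0, 3, -13, -7, 7, 0]
R4 ← R4 + (4)·R1: [0, -2, 16, 12, -12, -11]
R3 ← R3 + (6/5)·R2: [0, 0, 8, 8, -8, -12]
R4 ← R4 − (4/5)·R2: [0, 0, 2, 2, -2, -3]
R4 ← R4 − (1/4)·R3: [0, 0, 0, 0, 0, 0]
Echelon form has 3 nonzero rows, so rank(B) = 3.
The rank gives the maximum number of linearly independent columns: 3.

3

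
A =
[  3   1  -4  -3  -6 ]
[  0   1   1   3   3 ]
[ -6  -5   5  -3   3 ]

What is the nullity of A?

Row reduce to echelon form.
R3 ← R3 + (2)·R1: [0, -3, -3, -9, -9]
R3 ← R3 + (3)·R2: [0, 0, 0, 0, 0]
2 nonzero rows, so rank(A) = 2.
A has 5 columns; by rank–nullity, nullity = 5 − 2 = 3.

3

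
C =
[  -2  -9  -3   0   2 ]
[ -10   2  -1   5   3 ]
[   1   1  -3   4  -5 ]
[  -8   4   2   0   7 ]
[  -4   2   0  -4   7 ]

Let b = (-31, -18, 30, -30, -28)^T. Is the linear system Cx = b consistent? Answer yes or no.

Row reduce the augmented matrix [C | b].
R2 ← R2 − (5)·R1: [0, 47, 14, 5, -7, 137]
R3 ← R3 + (1/2)·R1: [0, -7/2, -9/2, 4, -4, 29/2]
R4 ← R4 − (4)·R1: [0, 40, 14, 0, -1, 94]
R5 ← R5 − (2)·R1: [0, 20, 6, -4, 3, 34]
R3 ← R3 + (7/94)·R2: [0, 0, -325/94, 411/94, -425/94, 1161/47]
R4 ← R4 − (40/47)·R2: [0, 0, 98/47, -200/47, 233/47, -1062/47]
R5 ← R5 − (20/47)·R2: [0, 0, 2/47, -288/47, 281/47, -1142/47]
R4 ← R4 + (196/325)·R3: [0, 0, 0, -526/325, 29/13, -2502/325]
R5 ← R5 + (4/325)·R3: [0, 0, 0, -1974/325, 77/13, -7798/325]
R5 ← R5 − (987/263)·R4: [0, 0, 0, 0, -644/263, 1288/263]
The echelon form has 5 nonzero rows, and every pivot lies in the first 5 columns, so rank(C) = rank([C|b]) = 5.
The system is consistent.

yes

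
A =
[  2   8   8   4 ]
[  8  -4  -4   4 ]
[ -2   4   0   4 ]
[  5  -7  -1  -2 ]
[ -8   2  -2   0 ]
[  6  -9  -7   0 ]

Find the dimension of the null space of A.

0

Row reduce to echelon form.
R2 ← R2 − (4)·R1: [0, -36, -36, -12]
R3 ← R3 + R1: [0, 12, 8, 8]
R4 ← R4 − (5/2)·R1: [0, -27, -21, -12]
R5 ← R5 + (4)·R1: [0, 34, 30, 16]
R6 ← R6 − (3)·R1: [0, -33, -31, -12]
R3 ← R3 + (1/3)·R2: [0, 0, -4, 4]
R4 ← R4 − (3/4)·R2: [0, 0, 6, -3]
R5 ← R5 + (17/18)·R2: [0, 0, -4, 14/3]
R6 ← R6 − (11/12)·R2: [0, 0, 2, -1]
R4 ← R4 + (3/2)·R3: [0, 0, 0, 3]
R5 ← R5 − R3: [0, 0, 0, 2/3]
R6 ← R6 + (1/2)·R3: [0, 0, 0, 1]
R5 ← R5 − (2/9)·R4: [0, 0, 0, 0]
R6 ← R6 − (1/3)·R4: [0, 0, 0, 0]
4 nonzero rows, so rank(A) = 4.
A has 4 columns; by rank–nullity, nullity = 4 − 4 = 0.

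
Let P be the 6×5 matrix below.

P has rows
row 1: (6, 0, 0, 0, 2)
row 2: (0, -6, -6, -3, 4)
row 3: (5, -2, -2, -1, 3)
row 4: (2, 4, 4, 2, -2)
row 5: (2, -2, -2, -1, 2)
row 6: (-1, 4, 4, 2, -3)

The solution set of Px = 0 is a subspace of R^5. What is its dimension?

3

Row reduce to echelon form.
R3 ← R3 − (5/6)·R1: [0, -2, -2, -1, 4/3]
R4 ← R4 − (1/3)·R1: [0, 4, 4, 2, -8/3]
R5 ← R5 − (1/3)·R1: [0, -2, -2, -1, 4/3]
R6 ← R6 + (1/6)·R1: [0, 4, 4, 2, -8/3]
R3 ← R3 − (1/3)·R2: [0, 0, 0, 0, 0]
R4 ← R4 + (2/3)·R2: [0, 0, 0, 0, 0]
R5 ← R5 − (1/3)·R2: [0, 0, 0, 0, 0]
R6 ← R6 + (2/3)·R2: [0, 0, 0, 0, 0]
2 nonzero rows, so rank(P) = 2.
P has 5 columns; by rank–nullity, nullity = 5 − 2 = 3.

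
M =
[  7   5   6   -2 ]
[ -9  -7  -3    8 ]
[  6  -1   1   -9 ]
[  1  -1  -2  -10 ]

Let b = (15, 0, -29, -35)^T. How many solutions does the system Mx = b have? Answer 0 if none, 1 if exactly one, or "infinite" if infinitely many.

Row reduce the augmented matrix [M | b].
R2 ← R2 + (9/7)·R1: [0, -4/7, 33/7, 38/7, 135/7]
R3 ← R3 − (6/7)·R1: [0, -37/7, -29/7, -51/7, -293/7]
R4 ← R4 − (1/7)·R1: [0, -12/7, -20/7, -68/7, -260/7]
R3 ← R3 − (37/4)·R2: [0, 0, -191/4, -115/2, -881/4]
R4 ← R4 − (3)·R2: [0, 0, -17, -26, -95]
R4 ← R4 − (68/191)·R3: [0, 0, 0, -1056/191, -3168/191]
The echelon form has 4 nonzero rows, and every pivot lies in the first 4 columns, so rank(M) = rank([M|b]) = 4.
The system is consistent.
rank = 4 = number of unknowns, so the solution is unique.

1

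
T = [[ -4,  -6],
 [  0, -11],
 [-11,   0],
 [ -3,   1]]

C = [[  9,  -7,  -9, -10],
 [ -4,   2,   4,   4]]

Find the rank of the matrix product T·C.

First compute TC:
[[-12,  16,  12,  16],
 [ 44, -22, -44, -44],
 [-99,  77,  99, 110],
 [-31,  23,  31,  34]]
Now row reduce the product.
R2 ← R2 + (11/3)·R1: [0, 110/3, 0, 44/3]
R3 ← R3 − (33/4)·R1: [0, -55, 0, -22]
R4 ← R4 − (31/12)·R1: [0, -55/3, 0, -22/3]
R3 ← R3 + (3/2)·R2: [0, 0, 0, 0]
R4 ← R4 + (1/2)·R2: [0, 0, 0, 0]
2 nonzero rows, so rank(TC) = 2.

2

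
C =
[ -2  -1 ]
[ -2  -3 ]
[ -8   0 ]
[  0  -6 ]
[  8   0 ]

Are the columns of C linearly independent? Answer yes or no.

Row reduce C to echelon form.
R2 ← R2 − R1: [0, -2]
R3 ← R3 − (4)·R1: [0, 4]
R5 ← R5 + (4)·R1: [0, -4]
R3 ← R3 + (2)·R2: [0, 0]
R4 ← R4 − (3)·R2: [0, 0]
R5 ← R5 − (2)·R2: [0, 0]
2 pivots among 2 columns.
Every column is a pivot column, so the columns are linearly independent.

yes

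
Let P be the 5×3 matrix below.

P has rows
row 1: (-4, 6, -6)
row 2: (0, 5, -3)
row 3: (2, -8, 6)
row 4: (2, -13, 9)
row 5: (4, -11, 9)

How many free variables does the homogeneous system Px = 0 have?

Row reduce to echelon form.
R3 ← R3 + (1/2)·R1: [0, -5, 3]
R4 ← R4 + (1/2)·R1: [0, -10, 6]
R5 ← R5 + R1: [0, -5, 3]
R3 ← R3 + R2: [0, 0, 0]
R4 ← R4 + (2)·R2: [0, 0, 0]
R5 ← R5 + R2: [0, 0, 0]
2 nonzero rows, so rank(P) = 2.
P has 3 columns; by rank–nullity, nullity = 3 − 2 = 1.

1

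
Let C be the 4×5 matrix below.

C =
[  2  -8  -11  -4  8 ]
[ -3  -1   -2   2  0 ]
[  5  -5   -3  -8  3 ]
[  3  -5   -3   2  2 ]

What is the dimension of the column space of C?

4

Row reduce to echelon form.
R2 ← R2 + (3/2)·R1: [0, -13, -37/2, -4, 12]
R3 ← R3 − (5/2)·R1: [0, 15, 49/2, 2, -17]
R4 ← R4 − (3/2)·R1: [0, 7, 27/2, 8, -10]
R3 ← R3 + (15/13)·R2: [0, 0, 41/13, -34/13, -41/13]
R4 ← R4 + (7/13)·R2: [0, 0, 46/13, 76/13, -46/13]
R4 ← R4 − (46/41)·R3: [0, 0, 0, 360/41, 0]
Echelon form has 4 nonzero rows, so rank(C) = 4.
The column space has dimension equal to the rank: 4.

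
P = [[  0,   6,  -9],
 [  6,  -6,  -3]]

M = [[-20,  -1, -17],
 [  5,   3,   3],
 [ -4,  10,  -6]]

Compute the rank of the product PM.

2

First compute PM:
[[ 66, -72,  72],
 [-138, -54, -102]]
Now row reduce the product.
R2 ← R2 + (23/11)·R1: [0, -2250/11, 534/11]
2 nonzero rows, so rank(PM) = 2.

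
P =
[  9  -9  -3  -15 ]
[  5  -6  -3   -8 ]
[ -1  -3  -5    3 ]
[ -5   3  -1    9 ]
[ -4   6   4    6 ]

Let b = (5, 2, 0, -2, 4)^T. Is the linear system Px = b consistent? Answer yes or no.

Row reduce the augmented matrix [P | b].
R2 ← R2 − (5/9)·R1: [0, -1, -4/3, 1/3, -7/9]
R3 ← R3 + (1/9)·R1: [0, -4, -16/3, 4/3, 5/9]
R4 ← R4 + (5/9)·R1: [0, -2, -8/3, 2/3, 7/9]
R5 ← R5 + (4/9)·R1: [0, 2, 8/3, -2/3, 56/9]
R3 ← R3 − (4)·R2: [0, 0, 0, 0, 11/3]
R4 ← R4 − (2)·R2: [0, 0, 0, 0, 7/3]
R5 ← R5 + (2)·R2: [0, 0, 0, 0, 14/3]
R4 ← R4 − (7/11)·R3: [0, 0, 0, 0, 0]
R5 ← R5 − (14/11)·R3: [0, 0, 0, 0, 0]
The echelon form has 3 nonzero rows; the last pivot sits in the augmented column, so rank(P) = 2 but rank([P|b]) = 3.
Since the ranks differ, the system is inconsistent.

no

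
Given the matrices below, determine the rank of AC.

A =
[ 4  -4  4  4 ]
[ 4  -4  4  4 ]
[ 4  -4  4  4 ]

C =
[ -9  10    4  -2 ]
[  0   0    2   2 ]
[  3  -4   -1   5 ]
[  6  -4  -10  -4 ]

First compute AC:
[[  0,   8, -36, -12],
 [  0,   8, -36, -12],
 [  0,   8, -36, -12]]
Now row reduce the product.
R2 ← R2 − R1: [0, 0, 0, 0]
R3 ← R3 − R1: [0, 0, 0, 0]
1 nonzero row, so rank(AC) = 1.

1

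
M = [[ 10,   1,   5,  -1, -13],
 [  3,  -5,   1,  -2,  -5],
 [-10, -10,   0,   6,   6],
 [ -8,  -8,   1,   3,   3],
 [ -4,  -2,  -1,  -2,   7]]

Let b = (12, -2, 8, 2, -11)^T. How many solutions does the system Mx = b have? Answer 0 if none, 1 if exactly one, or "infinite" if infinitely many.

1

Row reduce the augmented matrix [M | b].
R2 ← R2 − (3/10)·R1: [0, -53/10, -1/2, -17/10, -11/10, -28/5]
R3 ← R3 + R1: [0, -9, 5, 5, -7, 20]
R4 ← R4 + (4/5)·R1: [0, -36/5, 5, 11/5, -37/5, 58/5]
R5 ← R5 + (2/5)·R1: [0, -8/5, 1, -12/5, 9/5, -31/5]
R3 ← R3 − (90/53)·R2: [0, 0, 310/53, 418/53, -272/53, 1564/53]
R4 ← R4 − (72/53)·R2: [0, 0, 301/53, 239/53, -313/53, 1018/53]
R5 ← R5 − (16/53)·R2: [0, 0, 61/53, -100/53, 113/53, -239/53]
R4 ← R4 − (301/310)·R3: [0, 0, 0, -488/155, -143/155, -1464/155]
R5 ← R5 − (61/310)·R3: [0, 0, 0, -533/155, 487/155, -1599/155]
R5 ← R5 − (533/488)·R4: [0, 0, 0, 0, 2025/488, 0]
The echelon form has 5 nonzero rows, and every pivot lies in the first 5 columns, so rank(M) = rank([M|b]) = 5.
The system is consistent.
rank = 5 = number of unknowns, so the solution is unique.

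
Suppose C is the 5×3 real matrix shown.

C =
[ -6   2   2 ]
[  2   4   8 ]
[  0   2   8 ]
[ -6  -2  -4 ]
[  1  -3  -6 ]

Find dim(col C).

Row reduce to echelon form.
R2 ← R2 + (1/3)·R1: [0, 14/3, 26/3]
R4 ← R4 − R1: [0, -4, -6]
R5 ← R5 + (1/6)·R1: [0, -8/3, -17/3]
R3 ← R3 − (3/7)·R2: [0, 0, 30/7]
R4 ← R4 + (6/7)·R2: [0, 0, 10/7]
R5 ← R5 + (4/7)·R2: [0, 0, -5/7]
R4 ← R4 − (1/3)·R3: [0, 0, 0]
R5 ← R5 + (1/6)·R3: [0, 0, 0]
Echelon form has 3 nonzero rows, so rank(C) = 3.
The column space has dimension equal to the rank: 3.

3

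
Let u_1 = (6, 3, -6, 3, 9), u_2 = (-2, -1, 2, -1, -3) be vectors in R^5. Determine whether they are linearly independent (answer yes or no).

no

Form the matrix with these vectors as rows and row reduce.
R2 ← R2 + (1/3)·R1: [0, 0, 0, 0, 0]
1 nonzero row, so the 2 vectors span a space of dimension 1.
Since 1 < 2, the vectors are linearly dependent.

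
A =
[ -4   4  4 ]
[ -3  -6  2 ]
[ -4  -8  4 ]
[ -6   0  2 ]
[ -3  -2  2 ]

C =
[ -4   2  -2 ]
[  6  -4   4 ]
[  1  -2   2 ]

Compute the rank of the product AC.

First compute AC:
[[ 44, -32,  32],
 [-22,  14, -14],
 [-28,  16, -16],
 [ 26, -16,  16],
 [  2,  -2,   2]]
Now row reduce the product.
R2 ← R2 + (1/2)·R1: [0, -2, 2]
R3 ← R3 + (7/11)·R1: [0, -48/11, 48/11]
R4 ← R4 − (13/22)·R1: [0, 32/11, -32/11]
R5 ← R5 − (1/22)·R1: [0, -6/11, 6/11]
R3 ← R3 − (24/11)·R2: [0, 0, 0]
R4 ← R4 + (16/11)·R2: [0, 0, 0]
R5 ← R5 − (3/11)·R2: [0, 0, 0]
2 nonzero rows, so rank(AC) = 2.

2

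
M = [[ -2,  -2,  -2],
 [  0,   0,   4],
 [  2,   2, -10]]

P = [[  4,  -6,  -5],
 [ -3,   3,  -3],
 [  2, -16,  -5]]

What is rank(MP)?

First compute MP:
[[ -6,  38,  26],
 [  8, -64, -20],
 [-18, 154,  34]]
Now row reduce the product.
R2 ← R2 + (4/3)·R1: [0, -40/3, 44/3]
R3 ← R3 − (3)·R1: [0, 40, -44]
R3 ← R3 + (3)·R2: [0, 0, 0]
2 nonzero rows, so rank(MP) = 2.

2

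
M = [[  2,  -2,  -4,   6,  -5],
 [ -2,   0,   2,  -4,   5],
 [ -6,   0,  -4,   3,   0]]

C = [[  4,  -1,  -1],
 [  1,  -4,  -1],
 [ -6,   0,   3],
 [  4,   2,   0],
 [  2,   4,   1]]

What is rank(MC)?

3

First compute MC:
[[ 44,  -2, -17],
 [-26,  14,  13],
 [ 12,  12,  -6]]
Now row reduce the product.
R2 ← R2 + (13/22)·R1: [0, 141/11, 65/22]
R3 ← R3 − (3/11)·R1: [0, 138/11, -15/11]
R3 ← R3 − (46/47)·R2: [0, 0, -200/47]
3 nonzero rows, so rank(MC) = 3.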